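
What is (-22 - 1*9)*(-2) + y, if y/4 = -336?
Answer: -1282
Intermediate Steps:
y = -1344 (y = 4*(-336) = -1344)
(-22 - 1*9)*(-2) + y = (-22 - 1*9)*(-2) - 1344 = (-22 - 9)*(-2) - 1344 = -31*(-2) - 1344 = 62 - 1344 = -1282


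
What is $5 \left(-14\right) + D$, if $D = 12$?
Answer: $-58$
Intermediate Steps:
$5 \left(-14\right) + D = 5 \left(-14\right) + 12 = -70 + 12 = -58$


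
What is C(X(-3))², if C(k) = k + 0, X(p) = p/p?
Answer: 1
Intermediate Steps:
X(p) = 1
C(k) = k
C(X(-3))² = 1² = 1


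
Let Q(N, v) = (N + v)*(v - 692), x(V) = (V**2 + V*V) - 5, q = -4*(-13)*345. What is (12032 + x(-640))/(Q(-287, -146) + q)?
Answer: 831227/380794 ≈ 2.1829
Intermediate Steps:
q = 17940 (q = 52*345 = 17940)
x(V) = -5 + 2*V**2 (x(V) = (V**2 + V**2) - 5 = 2*V**2 - 5 = -5 + 2*V**2)
Q(N, v) = (-692 + v)*(N + v) (Q(N, v) = (N + v)*(-692 + v) = (-692 + v)*(N + v))
(12032 + x(-640))/(Q(-287, -146) + q) = (12032 + (-5 + 2*(-640)**2))/(((-146)**2 - 692*(-287) - 692*(-146) - 287*(-146)) + 17940) = (12032 + (-5 + 2*409600))/((21316 + 198604 + 101032 + 41902) + 17940) = (12032 + (-5 + 819200))/(362854 + 17940) = (12032 + 819195)/380794 = 831227*(1/380794) = 831227/380794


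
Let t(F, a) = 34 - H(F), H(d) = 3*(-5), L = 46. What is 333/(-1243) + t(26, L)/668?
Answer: -161537/830324 ≈ -0.19455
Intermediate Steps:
H(d) = -15
t(F, a) = 49 (t(F, a) = 34 - 1*(-15) = 34 + 15 = 49)
333/(-1243) + t(26, L)/668 = 333/(-1243) + 49/668 = 333*(-1/1243) + 49*(1/668) = -333/1243 + 49/668 = -161537/830324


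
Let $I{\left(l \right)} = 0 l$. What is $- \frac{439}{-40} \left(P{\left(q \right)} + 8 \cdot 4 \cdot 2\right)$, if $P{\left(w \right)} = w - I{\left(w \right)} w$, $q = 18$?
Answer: $\frac{17999}{20} \approx 899.95$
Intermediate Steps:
$I{\left(l \right)} = 0$
$P{\left(w \right)} = w$ ($P{\left(w \right)} = w - 0 w = w - 0 = w + 0 = w$)
$- \frac{439}{-40} \left(P{\left(q \right)} + 8 \cdot 4 \cdot 2\right) = - \frac{439}{-40} \left(18 + 8 \cdot 4 \cdot 2\right) = \left(-439\right) \left(- \frac{1}{40}\right) \left(18 + 32 \cdot 2\right) = \frac{439 \left(18 + 64\right)}{40} = \frac{439}{40} \cdot 82 = \frac{17999}{20}$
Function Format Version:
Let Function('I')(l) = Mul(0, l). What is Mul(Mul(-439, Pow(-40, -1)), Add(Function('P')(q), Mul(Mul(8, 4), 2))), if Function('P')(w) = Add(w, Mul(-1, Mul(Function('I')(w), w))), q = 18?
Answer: Rational(17999, 20) ≈ 899.95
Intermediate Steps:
Function('I')(l) = 0
Function('P')(w) = w (Function('P')(w) = Add(w, Mul(-1, Mul(0, w))) = Add(w, Mul(-1, 0)) = Add(w, 0) = w)
Mul(Mul(-439, Pow(-40, -1)), Add(Function('P')(q), Mul(Mul(8, 4), 2))) = Mul(Mul(-439, Pow(-40, -1)), Add(18, Mul(Mul(8, 4), 2))) = Mul(Mul(-439, Rational(-1, 40)), Add(18, Mul(32, 2))) = Mul(Rational(439, 40), Add(18, 64)) = Mul(Rational(439, 40), 82) = Rational(17999, 20)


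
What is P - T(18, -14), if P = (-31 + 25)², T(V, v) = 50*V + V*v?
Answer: -612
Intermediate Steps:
P = 36 (P = (-6)² = 36)
P - T(18, -14) = 36 - 18*(50 - 14) = 36 - 18*36 = 36 - 1*648 = 36 - 648 = -612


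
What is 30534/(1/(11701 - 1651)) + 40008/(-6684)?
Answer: 170924748566/557 ≈ 3.0687e+8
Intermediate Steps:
30534/(1/(11701 - 1651)) + 40008/(-6684) = 30534/(1/10050) + 40008*(-1/6684) = 30534/(1/10050) - 3334/557 = 30534*10050 - 3334/557 = 306866700 - 3334/557 = 170924748566/557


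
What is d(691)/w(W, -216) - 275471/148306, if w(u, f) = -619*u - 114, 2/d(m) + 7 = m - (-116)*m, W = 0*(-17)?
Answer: -21885128617/11782349160 ≈ -1.8575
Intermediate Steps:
W = 0
d(m) = 2/(-7 + 117*m) (d(m) = 2/(-7 + (m - (-116)*m)) = 2/(-7 + (m + 116*m)) = 2/(-7 + 117*m))
w(u, f) = -114 - 619*u
d(691)/w(W, -216) - 275471/148306 = (2/(-7 + 117*691))/(-114 - 619*0) - 275471/148306 = (2/(-7 + 80847))/(-114 + 0) - 275471*1/148306 = (2/80840)/(-114) - 9499/5114 = (2*(1/80840))*(-1/114) - 9499/5114 = (1/40420)*(-1/114) - 9499/5114 = -1/4607880 - 9499/5114 = -21885128617/11782349160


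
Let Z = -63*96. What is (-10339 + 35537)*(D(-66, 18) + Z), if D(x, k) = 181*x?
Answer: -453412812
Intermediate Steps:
Z = -6048
(-10339 + 35537)*(D(-66, 18) + Z) = (-10339 + 35537)*(181*(-66) - 6048) = 25198*(-11946 - 6048) = 25198*(-17994) = -453412812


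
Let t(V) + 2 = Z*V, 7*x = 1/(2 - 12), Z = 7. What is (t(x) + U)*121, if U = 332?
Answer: 399179/10 ≈ 39918.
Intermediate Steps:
x = -1/70 (x = 1/(7*(2 - 12)) = (⅐)/(-10) = (⅐)*(-⅒) = -1/70 ≈ -0.014286)
t(V) = -2 + 7*V
(t(x) + U)*121 = ((-2 + 7*(-1/70)) + 332)*121 = ((-2 - ⅒) + 332)*121 = (-21/10 + 332)*121 = (3299/10)*121 = 399179/10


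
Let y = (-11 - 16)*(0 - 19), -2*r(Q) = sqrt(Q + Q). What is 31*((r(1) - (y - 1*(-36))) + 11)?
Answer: -16678 - 31*sqrt(2)/2 ≈ -16700.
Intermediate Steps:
r(Q) = -sqrt(2)*sqrt(Q)/2 (r(Q) = -sqrt(Q + Q)/2 = -sqrt(2)*sqrt(Q)/2)
y = 513 (y = -27*(-19) = 513)
31*((r(1) - (y - 1*(-36))) + 11) = 31*((-sqrt(2)*sqrt(1)/2 - (513 - 1*(-36))) + 11) = 31*((-1/2*sqrt(2)*1 - (513 + 36)) + 11) = 31*((-sqrt(2)/2 - 1*549) + 11) = 31*((-sqrt(2)/2 - 549) + 11) = 31*((-549 - sqrt(2)/2) + 11) = 31*(-538 - sqrt(2)/2) = -16678 - 31*sqrt(2)/2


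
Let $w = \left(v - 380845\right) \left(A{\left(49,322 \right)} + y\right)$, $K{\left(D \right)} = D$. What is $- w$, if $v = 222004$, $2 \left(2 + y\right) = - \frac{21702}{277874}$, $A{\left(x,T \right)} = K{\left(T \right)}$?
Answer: $\frac{14122367307189}{277874} \approx 5.0823 \cdot 10^{7}$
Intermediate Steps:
$A{\left(x,T \right)} = T$
$y = - \frac{566599}{277874}$ ($y = -2 + \frac{\left(-21702\right) \frac{1}{277874}}{2} = -2 + \frac{1}{2} \left(- \frac{10851}{138937}\right) = -2 - \frac{10851}{277874} = - \frac{566599}{277874} \approx -2.0391$)
$w = - \frac{14122367307189}{277874}$ ($w = \left(222004 - 380845\right) \left(322 - \frac{566599}{277874}\right) = \left(-158841\right) \frac{88908829}{277874} = - \frac{14122367307189}{277874} \approx -5.0823 \cdot 10^{7}$)
$- w = \left(-1\right) \left(- \frac{14122367307189}{277874}\right) = \frac{14122367307189}{277874}$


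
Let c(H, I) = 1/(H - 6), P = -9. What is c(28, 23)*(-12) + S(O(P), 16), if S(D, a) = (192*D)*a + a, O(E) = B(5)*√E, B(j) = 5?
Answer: 170/11 + 46080*I ≈ 15.455 + 46080.0*I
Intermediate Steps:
c(H, I) = 1/(-6 + H)
O(E) = 5*√E
S(D, a) = a + 192*D*a (S(D, a) = 192*D*a + a = a + 192*D*a)
c(28, 23)*(-12) + S(O(P), 16) = -12/(-6 + 28) + 16*(1 + 192*(5*√(-9))) = -12/22 + 16*(1 + 192*(5*(3*I))) = (1/22)*(-12) + 16*(1 + 192*(15*I)) = -6/11 + 16*(1 + 2880*I) = -6/11 + (16 + 46080*I) = 170/11 + 46080*I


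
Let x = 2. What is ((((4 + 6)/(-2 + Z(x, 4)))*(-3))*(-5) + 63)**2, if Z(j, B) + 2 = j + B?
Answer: 19044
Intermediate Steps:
Z(j, B) = -2 + B + j (Z(j, B) = -2 + (j + B) = -2 + (B + j) = -2 + B + j)
((((4 + 6)/(-2 + Z(x, 4)))*(-3))*(-5) + 63)**2 = ((((4 + 6)/(-2 + (-2 + 4 + 2)))*(-3))*(-5) + 63)**2 = (((10/(-2 + 4))*(-3))*(-5) + 63)**2 = (((10/2)*(-3))*(-5) + 63)**2 = (((10*(1/2))*(-3))*(-5) + 63)**2 = ((5*(-3))*(-5) + 63)**2 = (-15*(-5) + 63)**2 = (75 + 63)**2 = 138**2 = 19044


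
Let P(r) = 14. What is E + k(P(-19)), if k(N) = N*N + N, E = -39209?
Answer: -38999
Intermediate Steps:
k(N) = N + N**2 (k(N) = N**2 + N = N + N**2)
E + k(P(-19)) = -39209 + 14*(1 + 14) = -39209 + 14*15 = -39209 + 210 = -38999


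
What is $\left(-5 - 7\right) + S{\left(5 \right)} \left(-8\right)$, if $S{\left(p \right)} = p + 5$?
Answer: $-92$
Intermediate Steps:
$S{\left(p \right)} = 5 + p$
$\left(-5 - 7\right) + S{\left(5 \right)} \left(-8\right) = \left(-5 - 7\right) + \left(5 + 5\right) \left(-8\right) = \left(-5 - 7\right) + 10 \left(-8\right) = -12 - 80 = -92$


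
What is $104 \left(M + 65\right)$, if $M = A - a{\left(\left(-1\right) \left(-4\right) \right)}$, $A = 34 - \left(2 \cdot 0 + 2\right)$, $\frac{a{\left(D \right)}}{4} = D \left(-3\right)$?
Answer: $15080$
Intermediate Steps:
$a{\left(D \right)} = - 12 D$ ($a{\left(D \right)} = 4 D \left(-3\right) = 4 \left(- 3 D\right) = - 12 D$)
$A = 32$ ($A = 34 - \left(0 + 2\right) = 34 - 2 = 32$)
$M = 80$ ($M = 32 - - 12 \left(\left(-1\right) \left(-4\right)\right) = 32 - \left(-12\right) 4 = 32 - -48 = 32 + 48 = 80$)
$104 \left(M + 65\right) = 104 \left(80 + 65\right) = 104 \cdot 145 = 15080$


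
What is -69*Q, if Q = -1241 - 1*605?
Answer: 127374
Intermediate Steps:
Q = -1846 (Q = -1241 - 605 = -1846)
-69*Q = -69*(-1846) = 127374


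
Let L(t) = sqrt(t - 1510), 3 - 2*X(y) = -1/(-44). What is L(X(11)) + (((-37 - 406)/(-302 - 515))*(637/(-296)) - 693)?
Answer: -167871767/241832 + I*sqrt(2920478)/44 ≈ -694.17 + 38.84*I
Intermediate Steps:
X(y) = 131/88 (X(y) = 3/2 - (-1)/(2*(-44)) = 3/2 - (-1)*(-1)/(2*44) = 3/2 - 1/2*1/44 = 3/2 - 1/88 = 131/88)
L(t) = sqrt(-1510 + t)
L(X(11)) + (((-37 - 406)/(-302 - 515))*(637/(-296)) - 693) = sqrt(-1510 + 131/88) + (((-37 - 406)/(-302 - 515))*(637/(-296)) - 693) = sqrt(-132749/88) + ((-443/(-817))*(637*(-1/296)) - 693) = I*sqrt(2920478)/44 + (-443*(-1/817)*(-637/296) - 693) = I*sqrt(2920478)/44 + ((443/817)*(-637/296) - 693) = I*sqrt(2920478)/44 + (-282191/241832 - 693) = I*sqrt(2920478)/44 - 167871767/241832 = -167871767/241832 + I*sqrt(2920478)/44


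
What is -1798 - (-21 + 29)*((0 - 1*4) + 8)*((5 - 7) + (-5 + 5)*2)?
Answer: -1734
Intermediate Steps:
-1798 - (-21 + 29)*((0 - 1*4) + 8)*((5 - 7) + (-5 + 5)*2) = -1798 - 8*((0 - 4) + 8)*(-2 + 0*2) = -1798 - 8*(-4 + 8)*(-2 + 0) = -1798 - 8*4*(-2) = -1798 - 8*(-8) = -1798 - 1*(-64) = -1798 + 64 = -1734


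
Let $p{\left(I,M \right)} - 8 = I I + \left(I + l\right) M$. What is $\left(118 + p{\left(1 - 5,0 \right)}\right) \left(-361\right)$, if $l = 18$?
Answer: $-51262$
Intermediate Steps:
$p{\left(I,M \right)} = 8 + I^{2} + M \left(18 + I\right)$ ($p{\left(I,M \right)} = 8 + \left(I I + \left(I + 18\right) M\right) = 8 + \left(I^{2} + \left(18 + I\right) M\right) = 8 + \left(I^{2} + M \left(18 + I\right)\right) = 8 + I^{2} + M \left(18 + I\right)$)
$\left(118 + p{\left(1 - 5,0 \right)}\right) \left(-361\right) = \left(118 + \left(8 + \left(1 - 5\right)^{2} + 18 \cdot 0 + \left(1 - 5\right) 0\right)\right) \left(-361\right) = \left(118 + \left(8 + \left(-4\right)^{2} + 0 - 0\right)\right) \left(-361\right) = \left(118 + \left(8 + 16 + 0 + 0\right)\right) \left(-361\right) = \left(118 + 24\right) \left(-361\right) = 142 \left(-361\right) = -51262$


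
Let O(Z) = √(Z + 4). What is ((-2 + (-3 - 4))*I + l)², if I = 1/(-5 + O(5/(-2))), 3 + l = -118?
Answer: 31326895/2209 - 100746*√6/2209 ≈ 14070.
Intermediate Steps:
l = -121 (l = -3 - 118 = -121)
O(Z) = √(4 + Z)
I = 1/(-5 + √6/2) (I = 1/(-5 + √(4 + 5/(-2))) = 1/(-5 + √(4 + 5*(-½))) = 1/(-5 + √(4 - 5/2)) = 1/(-5 + √(3/2)) = 1/(-5 + √6/2) ≈ -0.26488)
((-2 + (-3 - 4))*I + l)² = ((-2 + (-3 - 4))*(-10/47 - √6/47) - 121)² = ((-2 - 7)*(-10/47 - √6/47) - 121)² = (-9*(-10/47 - √6/47) - 121)² = ((90/47 + 9*√6/47) - 121)² = (-5597/47 + 9*√6/47)²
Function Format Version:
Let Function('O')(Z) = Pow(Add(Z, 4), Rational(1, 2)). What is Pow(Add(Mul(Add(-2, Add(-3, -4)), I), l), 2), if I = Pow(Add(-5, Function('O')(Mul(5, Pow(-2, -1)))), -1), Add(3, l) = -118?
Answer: Add(Rational(31326895, 2209), Mul(Rational(-100746, 2209), Pow(6, Rational(1, 2)))) ≈ 14070.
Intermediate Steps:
l = -121 (l = Add(-3, -118) = -121)
Function('O')(Z) = Pow(Add(4, Z), Rational(1, 2))
I = Pow(Add(-5, Mul(Rational(1, 2), Pow(6, Rational(1, 2)))), -1) (I = Pow(Add(-5, Pow(Add(4, Mul(5, Pow(-2, -1))), Rational(1, 2))), -1) = Pow(Add(-5, Pow(Add(4, Mul(5, Rational(-1, 2))), Rational(1, 2))), -1) = Pow(Add(-5, Pow(Add(4, Rational(-5, 2)), Rational(1, 2))), -1) = Pow(Add(-5, Pow(Rational(3, 2), Rational(1, 2))), -1) = Pow(Add(-5, Mul(Rational(1, 2), Pow(6, Rational(1, 2)))), -1) ≈ -0.26488)
Pow(Add(Mul(Add(-2, Add(-3, -4)), I), l), 2) = Pow(Add(Mul(Add(-2, Add(-3, -4)), Add(Rational(-10, 47), Mul(Rational(-1, 47), Pow(6, Rational(1, 2))))), -121), 2) = Pow(Add(Mul(Add(-2, -7), Add(Rational(-10, 47), Mul(Rational(-1, 47), Pow(6, Rational(1, 2))))), -121), 2) = Pow(Add(Mul(-9, Add(Rational(-10, 47), Mul(Rational(-1, 47), Pow(6, Rational(1, 2))))), -121), 2) = Pow(Add(Add(Rational(90, 47), Mul(Rational(9, 47), Pow(6, Rational(1, 2)))), -121), 2) = Pow(Add(Rational(-5597, 47), Mul(Rational(9, 47), Pow(6, Rational(1, 2)))), 2)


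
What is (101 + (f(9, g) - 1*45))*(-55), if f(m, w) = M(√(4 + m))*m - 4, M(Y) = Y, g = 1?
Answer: -2860 - 495*√13 ≈ -4644.8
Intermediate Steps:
f(m, w) = -4 + m*√(4 + m) (f(m, w) = √(4 + m)*m - 4 = m*√(4 + m) - 4 = -4 + m*√(4 + m))
(101 + (f(9, g) - 1*45))*(-55) = (101 + ((-4 + 9*√(4 + 9)) - 1*45))*(-55) = (101 + ((-4 + 9*√13) - 45))*(-55) = (101 + (-49 + 9*√13))*(-55) = (52 + 9*√13)*(-55) = -2860 - 495*√13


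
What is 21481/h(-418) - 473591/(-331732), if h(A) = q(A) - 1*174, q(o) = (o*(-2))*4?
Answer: 4313609281/525795220 ≈ 8.2040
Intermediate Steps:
q(o) = -8*o (q(o) = -2*o*4 = -8*o)
h(A) = -174 - 8*A (h(A) = -8*A - 1*174 = -8*A - 174 = -174 - 8*A)
21481/h(-418) - 473591/(-331732) = 21481/(-174 - 8*(-418)) - 473591/(-331732) = 21481/(-174 + 3344) - 473591*(-1/331732) = 21481/3170 + 473591/331732 = 4313609281/525795220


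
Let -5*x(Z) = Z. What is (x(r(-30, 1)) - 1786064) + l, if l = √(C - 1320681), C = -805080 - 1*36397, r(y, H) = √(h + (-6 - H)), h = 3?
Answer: -1786064 - 2*I/5 + I*√2162158 ≈ -1.7861e+6 + 1470.0*I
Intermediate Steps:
r(y, H) = √(-3 - H) (r(y, H) = √(3 + (-6 - H)) = √(-3 - H))
C = -841477 (C = -805080 - 36397 = -841477)
x(Z) = -Z/5
l = I*√2162158 (l = √(-841477 - 1320681) = √(-2162158) = I*√2162158 ≈ 1470.4*I)
(x(r(-30, 1)) - 1786064) + l = (-√(-3 - 1*1)/5 - 1786064) + I*√2162158 = (-√(-3 - 1)/5 - 1786064) + I*√2162158 = (-2*I/5 - 1786064) + I*√2162158 = (-1786064 - 2*I/5) + I*√2162158 = -1786064 - 2*I/5 + I*√2162158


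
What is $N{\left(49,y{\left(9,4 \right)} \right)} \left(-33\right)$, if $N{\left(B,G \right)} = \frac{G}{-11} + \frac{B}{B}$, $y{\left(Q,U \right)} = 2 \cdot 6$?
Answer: $3$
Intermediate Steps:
$y{\left(Q,U \right)} = 12$
$N{\left(B,G \right)} = 1 - \frac{G}{11}$ ($N{\left(B,G \right)} = G \left(- \frac{1}{11}\right) + 1 = - \frac{G}{11} + 1 = 1 - \frac{G}{11}$)
$N{\left(49,y{\left(9,4 \right)} \right)} \left(-33\right) = \left(1 - \frac{12}{11}\right) \left(-33\right) = \left(- \frac{1}{11}\right) \left(-33\right) = 3$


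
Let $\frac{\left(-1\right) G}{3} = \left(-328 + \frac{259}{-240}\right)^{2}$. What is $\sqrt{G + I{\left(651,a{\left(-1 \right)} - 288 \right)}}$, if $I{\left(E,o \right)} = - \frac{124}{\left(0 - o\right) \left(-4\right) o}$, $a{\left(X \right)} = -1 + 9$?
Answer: $\frac{i \sqrt{916939319943}}{1680} \approx 569.98 i$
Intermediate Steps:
$a{\left(X \right)} = 8$
$I{\left(E,o \right)} = - \frac{31}{o^{2}}$ ($I{\left(E,o \right)} = - \frac{124}{- o \left(-4\right) o} = - \frac{124}{4 o o} = - \frac{124}{4 o^{2}} = - 124 \frac{1}{4 o^{2}} = - \frac{31}{o^{2}}$)
$G = - \frac{6237682441}{19200}$ ($G = - 3 \left(-328 + \frac{259}{-240}\right)^{2} = - 3 \left(-328 + 259 \left(- \frac{1}{240}\right)\right)^{2} = - 3 \left(-328 - \frac{259}{240}\right)^{2} = - 3 \left(- \frac{78979}{240}\right)^{2} = \left(-3\right) \frac{6237682441}{57600} = - \frac{6237682441}{19200} \approx -3.2488 \cdot 10^{5}$)
$\sqrt{G + I{\left(651,a{\left(-1 \right)} - 288 \right)}} = \sqrt{- \frac{6237682441}{19200} - \frac{31}{\left(8 - 288\right)^{2}}} = \sqrt{- \frac{6237682441}{19200} - \frac{31}{78400}} = \sqrt{- \frac{305646439981}{940800}} = \frac{i \sqrt{916939319943}}{1680}$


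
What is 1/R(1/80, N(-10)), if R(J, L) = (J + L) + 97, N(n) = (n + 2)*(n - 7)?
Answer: 80/18641 ≈ 0.0042916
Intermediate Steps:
N(n) = (-7 + n)*(2 + n) (N(n) = (2 + n)*(-7 + n) = (-7 + n)*(2 + n))
R(J, L) = 97 + J + L
1/R(1/80, N(-10)) = 1/(97 + 1/80 + (-14 + (-10)² - 5*(-10))) = 1/(97 + 1/80 + (-14 + 100 + 50)) = 1/(97 + 1/80 + 136) = 1/(18641/80) = 80/18641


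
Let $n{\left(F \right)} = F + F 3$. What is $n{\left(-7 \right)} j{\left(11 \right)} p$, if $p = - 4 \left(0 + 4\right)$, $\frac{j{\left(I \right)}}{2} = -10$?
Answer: $-8960$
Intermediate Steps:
$j{\left(I \right)} = -20$ ($j{\left(I \right)} = 2 \left(-10\right) = -20$)
$p = -16$ ($p = \left(-4\right) 4 = -16$)
$n{\left(F \right)} = 4 F$ ($n{\left(F \right)} = F + 3 F = 4 F$)
$n{\left(-7 \right)} j{\left(11 \right)} p = 4 \left(-7\right) \left(-20\right) \left(-16\right) = \left(-28\right) \left(-20\right) \left(-16\right) = 560 \left(-16\right) = -8960$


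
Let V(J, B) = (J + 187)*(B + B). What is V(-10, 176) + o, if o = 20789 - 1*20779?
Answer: 62314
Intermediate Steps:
V(J, B) = 2*B*(187 + J) (V(J, B) = (187 + J)*(2*B) = 2*B*(187 + J))
o = 10 (o = 20789 - 20779 = 10)
V(-10, 176) + o = 2*176*(187 - 10) + 10 = 2*176*177 + 10 = 62304 + 10 = 62314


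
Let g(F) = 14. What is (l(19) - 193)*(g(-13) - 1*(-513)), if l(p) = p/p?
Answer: -101184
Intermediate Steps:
l(p) = 1
(l(19) - 193)*(g(-13) - 1*(-513)) = (1 - 193)*(14 - 1*(-513)) = -192*(14 + 513) = -192*527 = -101184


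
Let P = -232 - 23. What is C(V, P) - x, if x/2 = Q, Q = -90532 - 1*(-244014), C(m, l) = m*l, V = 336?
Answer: -392644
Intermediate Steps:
P = -255
C(m, l) = l*m
Q = 153482 (Q = -90532 + 244014 = 153482)
x = 306964 (x = 2*153482 = 306964)
C(V, P) - x = -255*336 - 1*306964 = -85680 - 306964 = -392644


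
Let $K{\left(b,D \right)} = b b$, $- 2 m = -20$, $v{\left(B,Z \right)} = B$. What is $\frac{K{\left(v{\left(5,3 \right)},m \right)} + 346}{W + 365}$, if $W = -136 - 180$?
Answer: $\frac{53}{7} \approx 7.5714$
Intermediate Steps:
$W = -316$
$m = 10$ ($m = \left(- \frac{1}{2}\right) \left(-20\right) = 10$)
$K{\left(b,D \right)} = b^{2}$
$\frac{K{\left(v{\left(5,3 \right)},m \right)} + 346}{W + 365} = \frac{5^{2} + 346}{-316 + 365} = \frac{25 + 346}{49} = 371 \cdot \frac{1}{49} = \frac{53}{7}$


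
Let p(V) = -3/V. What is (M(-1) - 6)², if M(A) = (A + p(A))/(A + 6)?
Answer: 784/25 ≈ 31.360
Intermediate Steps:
M(A) = (A - 3/A)/(6 + A) (M(A) = (A - 3/A)/(A + 6) = (A - 3/A)/(6 + A))
(M(-1) - 6)² = ((-3 + (-1)²)/((-1)*(6 - 1)) - 6)² = (-1*(-3 + 1)/5 - 6)² = (-1*⅕*(-2) - 6)² = (⅖ - 6)² = (-28/5)² = 784/25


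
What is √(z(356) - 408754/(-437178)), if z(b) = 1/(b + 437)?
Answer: 5*√22964445210486/24763011 ≈ 0.96760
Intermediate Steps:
z(b) = 1/(437 + b)
√(z(356) - 408754/(-437178)) = √(1/(437 + 356) - 408754/(-437178)) = √(1/793 - 408754*(-1/437178)) = √(1/793 + 204377/218589) = √(162289550/173341077) = 5*√22964445210486/24763011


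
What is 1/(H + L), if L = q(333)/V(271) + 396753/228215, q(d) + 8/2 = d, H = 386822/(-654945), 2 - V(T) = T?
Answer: -8041393096815/604395150916 ≈ -13.305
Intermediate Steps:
V(T) = 2 - T
H = -386822/654945 (H = 386822*(-1/654945) = -386822/654945 ≈ -0.59062)
q(d) = -4 + d
L = 31643822/61389835 (L = (-4 + 333)/(2 - 1*271) + 396753/228215 = 329/(2 - 271) + 396753*(1/228215) = 329/(-269) + 396753/228215 = 329*(-1/269) + 396753/228215 = -329/269 + 396753/228215 = 31643822/61389835 ≈ 0.51546)
1/(H + L) = 1/(-386822/654945 + 31643822/61389835) = 1/(-604395150916/8041393096815) = -8041393096815/604395150916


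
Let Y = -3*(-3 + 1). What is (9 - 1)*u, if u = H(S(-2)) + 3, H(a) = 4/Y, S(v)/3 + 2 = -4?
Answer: 88/3 ≈ 29.333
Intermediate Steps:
S(v) = -18 (S(v) = -6 + 3*(-4) = -6 - 12 = -18)
Y = 6 (Y = -3*(-2) = 6)
H(a) = ⅔ (H(a) = 4/6 = 4*(⅙) = ⅔)
u = 11/3 (u = ⅔ + 3 = 11/3 ≈ 3.6667)
(9 - 1)*u = (9 - 1)*(11/3) = 8*(11/3) = 88/3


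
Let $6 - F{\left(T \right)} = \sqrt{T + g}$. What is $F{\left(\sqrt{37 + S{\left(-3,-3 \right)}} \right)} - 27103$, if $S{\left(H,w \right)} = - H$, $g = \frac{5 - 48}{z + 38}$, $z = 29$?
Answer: $-27097 - \frac{\sqrt{-2881 + 8978 \sqrt{10}}}{67} \approx -27099.0$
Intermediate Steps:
$g = - \frac{43}{67}$ ($g = \frac{5 - 48}{29 + 38} = - \frac{43}{67} \approx -0.64179$)
$F{\left(T \right)} = 6 - \sqrt{- \frac{43}{67} + T}$ ($F{\left(T \right)} = 6 - \sqrt{T - \frac{43}{67}} = 6 - \sqrt{- \frac{43}{67} + T}$)
$F{\left(\sqrt{37 + S{\left(-3,-3 \right)}} \right)} - 27103 = \left(6 - \frac{\sqrt{-2881 + 4489 \sqrt{37 - -3}}}{67}\right) - 27103 = \left(6 - \frac{\sqrt{-2881 + 4489 \sqrt{37 + 3}}}{67}\right) - 27103 = \left(6 - \frac{\sqrt{-2881 + 4489 \sqrt{40}}}{67}\right) - 27103 = \left(6 - \frac{\sqrt{-2881 + 4489 \cdot 2 \sqrt{10}}}{67}\right) - 27103 = \left(6 - \frac{\sqrt{-2881 + 8978 \sqrt{10}}}{67}\right) - 27103 = -27097 - \frac{\sqrt{-2881 + 8978 \sqrt{10}}}{67}$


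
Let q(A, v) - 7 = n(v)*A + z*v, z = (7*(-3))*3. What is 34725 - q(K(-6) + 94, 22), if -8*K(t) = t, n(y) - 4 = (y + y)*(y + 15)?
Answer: -118528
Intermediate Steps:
n(y) = 4 + 2*y*(15 + y) (n(y) = 4 + (y + y)*(y + 15) = 4 + (2*y)*(15 + y) = 4 + 2*y*(15 + y))
z = -63 (z = -21*3 = -63)
K(t) = -t/8
q(A, v) = 7 - 63*v + A*(4 + 2*v² + 30*v) (q(A, v) = 7 + ((4 + 2*v² + 30*v)*A - 63*v) = 7 + (A*(4 + 2*v² + 30*v) - 63*v) = 7 + (-63*v + A*(4 + 2*v² + 30*v)) = 7 - 63*v + A*(4 + 2*v² + 30*v))
34725 - q(K(-6) + 94, 22) = 34725 - (7 - 63*22 + 2*(-⅛*(-6) + 94)*(2 + 22² + 15*22)) = 34725 - (7 - 1386 + 2*(¾ + 94)*(2 + 484 + 330)) = 34725 - (7 - 1386 + 2*(379/4)*816) = 34725 - (7 - 1386 + 154632) = 34725 - 1*153253 = 34725 - 153253 = -118528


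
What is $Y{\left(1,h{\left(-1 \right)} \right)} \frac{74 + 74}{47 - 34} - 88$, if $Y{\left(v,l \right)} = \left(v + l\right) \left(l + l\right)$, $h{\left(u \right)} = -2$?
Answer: $- \frac{552}{13} \approx -42.462$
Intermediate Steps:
$Y{\left(v,l \right)} = 2 l \left(l + v\right)$ ($Y{\left(v,l \right)} = \left(l + v\right) 2 l = 2 l \left(l + v\right)$)
$Y{\left(1,h{\left(-1 \right)} \right)} \frac{74 + 74}{47 - 34} - 88 = 2 \left(-2\right) \left(-2 + 1\right) \frac{74 + 74}{47 - 34} - 88 = 2 \left(-2\right) \left(-1\right) \frac{148}{13} - 88 = 4 \cdot 148 \cdot \frac{1}{13} - 88 = 4 \cdot \frac{148}{13} - 88 = \frac{592}{13} - 88 = - \frac{552}{13}$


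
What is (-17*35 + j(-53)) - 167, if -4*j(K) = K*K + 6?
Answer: -5863/4 ≈ -1465.8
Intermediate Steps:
j(K) = -3/2 - K²/4 (j(K) = -(K*K + 6)/4 = -(K² + 6)/4 = -(6 + K²)/4 = -3/2 - K²/4)
(-17*35 + j(-53)) - 167 = (-17*35 + (-3/2 - ¼*(-53)²)) - 167 = (-595 + (-3/2 - ¼*2809)) - 167 = (-595 + (-3/2 - 2809/4)) - 167 = (-595 - 2815/4) - 167 = -5195/4 - 167 = -5863/4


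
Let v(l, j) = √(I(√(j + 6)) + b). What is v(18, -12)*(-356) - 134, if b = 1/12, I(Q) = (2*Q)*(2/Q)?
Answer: -134 - 1246*√3/3 ≈ -853.38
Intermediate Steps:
I(Q) = 4
b = 1/12 ≈ 0.083333
v(l, j) = 7*√3/6 (v(l, j) = √(4 + 1/12) = √(49/12) = 7*√3/6)
v(18, -12)*(-356) - 134 = (7*√3/6)*(-356) - 134 = -1246*√3/3 - 134 = -134 - 1246*√3/3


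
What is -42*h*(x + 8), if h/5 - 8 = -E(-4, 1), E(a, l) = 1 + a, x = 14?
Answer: -50820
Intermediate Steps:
h = 55 (h = 40 + 5*(-(1 - 4)) = 40 + 5*(-1*(-3)) = 40 + 5*3 = 40 + 15 = 55)
-42*h*(x + 8) = -2310*(14 + 8) = -2310*22 = -42*1210 = -50820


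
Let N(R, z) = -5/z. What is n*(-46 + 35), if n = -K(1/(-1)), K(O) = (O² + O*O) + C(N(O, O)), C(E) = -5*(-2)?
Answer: 132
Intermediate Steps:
C(E) = 10
K(O) = 10 + 2*O² (K(O) = (O² + O*O) + 10 = (O² + O²) + 10 = 2*O² + 10 = 10 + 2*O²)
n = -12 (n = -(10 + 2*(1/(-1))²) = -(10 + 2*(-1)²) = -(10 + 2*1) = -(10 + 2) = -1*12 = -12)
n*(-46 + 35) = -12*(-46 + 35) = -12*(-11) = 132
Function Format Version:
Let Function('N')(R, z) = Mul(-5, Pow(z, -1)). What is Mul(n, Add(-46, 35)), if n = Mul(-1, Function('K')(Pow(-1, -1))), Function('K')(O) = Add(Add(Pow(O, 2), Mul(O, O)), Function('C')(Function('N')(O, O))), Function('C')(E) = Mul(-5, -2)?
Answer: 132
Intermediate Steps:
Function('C')(E) = 10
Function('K')(O) = Add(10, Mul(2, Pow(O, 2))) (Function('K')(O) = Add(Add(Pow(O, 2), Mul(O, O)), 10) = Add(Add(Pow(O, 2), Pow(O, 2)), 10) = Add(Mul(2, Pow(O, 2)), 10) = Add(10, Mul(2, Pow(O, 2))))
n = -12 (n = Mul(-1, Add(10, Mul(2, Pow(Pow(-1, -1), 2)))) = Mul(-1, Add(10, Mul(2, Pow(-1, 2)))) = Mul(-1, Add(10, Mul(2, 1))) = Mul(-1, Add(10, 2)) = Mul(-1, 12) = -12)
Mul(n, Add(-46, 35)) = Mul(-12, Add(-46, 35)) = Mul(-12, -11) = 132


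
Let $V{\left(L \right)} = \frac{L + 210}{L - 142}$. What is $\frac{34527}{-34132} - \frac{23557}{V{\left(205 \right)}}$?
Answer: $- \frac{50669322717}{14164780} \approx -3577.1$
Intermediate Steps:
$V{\left(L \right)} = \frac{210 + L}{-142 + L}$
$\frac{34527}{-34132} - \frac{23557}{V{\left(205 \right)}} = \frac{34527}{-34132} - \frac{23557}{\frac{1}{-142 + 205} \left(210 + 205\right)} = 34527 \left(- \frac{1}{34132}\right) - \frac{23557}{\frac{1}{63} \cdot 415} = - \frac{34527}{34132} - \frac{23557}{\frac{1}{63} \cdot 415} = - \frac{34527}{34132} - \frac{23557}{\frac{415}{63}} = - \frac{34527}{34132} - \frac{1484091}{415} = - \frac{50669322717}{14164780}$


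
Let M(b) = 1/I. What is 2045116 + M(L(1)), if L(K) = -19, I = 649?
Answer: 1327280285/649 ≈ 2.0451e+6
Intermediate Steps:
M(b) = 1/649
2045116 + M(L(1)) = 2045116 + 1/649 = 1327280285/649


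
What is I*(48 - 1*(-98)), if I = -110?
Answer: -16060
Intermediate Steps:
I*(48 - 1*(-98)) = -110*(48 - 1*(-98)) = -110*(48 + 98) = -110*146 = -16060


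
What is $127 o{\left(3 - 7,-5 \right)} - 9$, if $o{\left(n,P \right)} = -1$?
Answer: $-136$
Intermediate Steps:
$127 o{\left(3 - 7,-5 \right)} - 9 = 127 \left(-1\right) - 9 = -127 - 9 = -136$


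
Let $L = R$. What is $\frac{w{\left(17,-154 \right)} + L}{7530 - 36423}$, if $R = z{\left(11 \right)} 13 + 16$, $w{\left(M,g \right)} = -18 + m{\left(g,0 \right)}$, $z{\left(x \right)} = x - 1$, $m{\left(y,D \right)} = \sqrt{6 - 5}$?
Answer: $- \frac{43}{9631} \approx -0.0044647$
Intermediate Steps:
$m{\left(y,D \right)} = 1$ ($m{\left(y,D \right)} = \sqrt{1} = 1$)
$z{\left(x \right)} = -1 + x$ ($z{\left(x \right)} = x - 1 = -1 + x$)
$w{\left(M,g \right)} = -17$ ($w{\left(M,g \right)} = -18 + 1 = -17$)
$R = 146$ ($R = \left(-1 + 11\right) 13 + 16 = 10 \cdot 13 + 16 = 130 + 16 = 146$)
$L = 146$
$\frac{w{\left(17,-154 \right)} + L}{7530 - 36423} = \frac{-17 + 146}{7530 - 36423} = \frac{129}{-28893} = 129 \left(- \frac{1}{28893}\right) = - \frac{43}{9631}$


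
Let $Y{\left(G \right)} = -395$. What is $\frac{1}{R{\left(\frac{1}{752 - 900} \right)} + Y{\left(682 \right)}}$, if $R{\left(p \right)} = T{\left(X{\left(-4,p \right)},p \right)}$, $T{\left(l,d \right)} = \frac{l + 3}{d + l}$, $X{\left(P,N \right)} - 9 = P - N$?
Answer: $- \frac{148}{58223} \approx -0.002542$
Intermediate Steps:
$X{\left(P,N \right)} = 9 + P - N$ ($X{\left(P,N \right)} = 9 - \left(N - P\right) = 9 + P - N$)
$T{\left(l,d \right)} = \frac{3 + l}{d + l}$
$R{\left(p \right)} = \frac{8}{5} - \frac{p}{5}$ ($R{\left(p \right)} = \frac{3 - \left(-5 + p\right)}{p - \left(-5 + p\right)} = \frac{8 - p}{5} = \frac{8}{5} - \frac{p}{5}$)
$\frac{1}{R{\left(\frac{1}{752 - 900} \right)} + Y{\left(682 \right)}} = \frac{1}{\left(\frac{8}{5} - \frac{1}{5 \left(752 - 900\right)}\right) - 395} = \frac{1}{\left(\frac{8}{5} - \frac{1}{5 \left(-148\right)}\right) - 395} = \frac{1}{\left(\frac{8}{5} - - \frac{1}{740}\right) - 395} = \frac{1}{\left(\frac{8}{5} + \frac{1}{740}\right) - 395} = \frac{1}{\frac{237}{148} - 395} = \frac{1}{- \frac{58223}{148}} = - \frac{148}{58223}$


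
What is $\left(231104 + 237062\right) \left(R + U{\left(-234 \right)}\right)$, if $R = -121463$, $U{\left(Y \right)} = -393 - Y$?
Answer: $-56939285252$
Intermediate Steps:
$\left(231104 + 237062\right) \left(R + U{\left(-234 \right)}\right) = \left(231104 + 237062\right) \left(-121463 - 159\right) = 468166 \left(-121463 + \left(-393 + 234\right)\right) = 468166 \left(-121463 - 159\right) = 468166 \left(-121622\right) = -56939285252$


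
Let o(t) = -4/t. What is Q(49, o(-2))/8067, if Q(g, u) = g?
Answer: 49/8067 ≈ 0.0060741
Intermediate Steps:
Q(49, o(-2))/8067 = 49/8067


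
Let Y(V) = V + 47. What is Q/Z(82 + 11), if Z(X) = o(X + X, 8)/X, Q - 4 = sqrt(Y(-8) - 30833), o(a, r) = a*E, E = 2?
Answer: 1 + I*sqrt(30794)/4 ≈ 1.0 + 43.871*I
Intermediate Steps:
Y(V) = 47 + V
o(a, r) = 2*a (o(a, r) = a*2 = 2*a)
Q = 4 + I*sqrt(30794) (Q = 4 + sqrt((47 - 8) - 30833) = 4 + sqrt(39 - 30833) = 4 + sqrt(-30794) = 4 + I*sqrt(30794) ≈ 4.0 + 175.48*I)
Z(X) = 4 (Z(X) = (2*(X + X))/X = (2*(2*X))/X = (4*X)/X = 4)
Q/Z(82 + 11) = (4 + I*sqrt(30794))/4 = (4 + I*sqrt(30794))*(1/4) = 1 + I*sqrt(30794)/4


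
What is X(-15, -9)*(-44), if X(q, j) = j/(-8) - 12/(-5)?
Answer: -1551/10 ≈ -155.10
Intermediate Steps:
X(q, j) = 12/5 - j/8 (X(q, j) = j*(-1/8) - 12*(-1/5) = -j/8 + 12/5 = 12/5 - j/8)
X(-15, -9)*(-44) = (12/5 - 1/8*(-9))*(-44) = (12/5 + 9/8)*(-44) = (141/40)*(-44) = -1551/10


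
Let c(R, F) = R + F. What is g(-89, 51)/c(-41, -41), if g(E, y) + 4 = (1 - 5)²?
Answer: -6/41 ≈ -0.14634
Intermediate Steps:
g(E, y) = 12 (g(E, y) = -4 + (1 - 5)² = -4 + (-4)² = -4 + 16 = 12)
c(R, F) = F + R
g(-89, 51)/c(-41, -41) = 12/(-41 - 41) = 12/(-82) = 12*(-1/82) = -6/41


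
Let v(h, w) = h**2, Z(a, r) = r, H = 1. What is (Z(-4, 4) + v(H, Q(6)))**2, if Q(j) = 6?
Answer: 25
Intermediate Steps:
(Z(-4, 4) + v(H, Q(6)))**2 = (4 + 1**2)**2 = (4 + 1)**2 = 5**2 = 25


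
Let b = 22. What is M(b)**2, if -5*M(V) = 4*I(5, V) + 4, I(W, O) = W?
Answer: 576/25 ≈ 23.040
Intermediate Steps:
M(V) = -24/5 (M(V) = -(4*5 + 4)/5 = -(20 + 4)/5 = -1/5*24 = -24/5)
M(b)**2 = (-24/5)**2 = 576/25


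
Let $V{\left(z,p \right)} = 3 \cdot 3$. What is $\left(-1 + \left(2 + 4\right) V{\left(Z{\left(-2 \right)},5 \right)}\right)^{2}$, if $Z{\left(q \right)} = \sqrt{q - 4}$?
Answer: $2809$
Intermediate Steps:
$Z{\left(q \right)} = \sqrt{-4 + q}$
$V{\left(z,p \right)} = 9$
$\left(-1 + \left(2 + 4\right) V{\left(Z{\left(-2 \right)},5 \right)}\right)^{2} = \left(-1 + \left(2 + 4\right) 9\right)^{2} = \left(-1 + 6 \cdot 9\right)^{2} = \left(-1 + 54\right)^{2} = 53^{2} = 2809$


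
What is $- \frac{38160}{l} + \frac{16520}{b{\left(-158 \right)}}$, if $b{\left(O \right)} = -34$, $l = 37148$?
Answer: $- \frac{76872800}{157879} \approx -486.91$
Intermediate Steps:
$- \frac{38160}{l} + \frac{16520}{b{\left(-158 \right)}} = - \frac{38160}{37148} + \frac{16520}{-34} = \left(-38160\right) \frac{1}{37148} + 16520 \left(- \frac{1}{34}\right) = - \frac{9540}{9287} - \frac{8260}{17} = - \frac{76872800}{157879}$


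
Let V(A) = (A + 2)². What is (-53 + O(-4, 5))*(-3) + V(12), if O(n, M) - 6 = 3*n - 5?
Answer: 388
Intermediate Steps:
O(n, M) = 1 + 3*n (O(n, M) = 6 + (3*n - 5) = 6 + (-5 + 3*n) = 1 + 3*n)
V(A) = (2 + A)²
(-53 + O(-4, 5))*(-3) + V(12) = (-53 + (1 + 3*(-4)))*(-3) + (2 + 12)² = (-53 + (1 - 12))*(-3) + 14² = (-53 - 11)*(-3) + 196 = -64*(-3) + 196 = 192 + 196 = 388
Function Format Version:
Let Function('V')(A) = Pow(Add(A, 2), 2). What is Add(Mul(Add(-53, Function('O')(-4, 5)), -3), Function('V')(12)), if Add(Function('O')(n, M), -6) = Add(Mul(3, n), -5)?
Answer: 388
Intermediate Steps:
Function('O')(n, M) = Add(1, Mul(3, n)) (Function('O')(n, M) = Add(6, Add(Mul(3, n), -5)) = Add(6, Add(-5, Mul(3, n))) = Add(1, Mul(3, n)))
Function('V')(A) = Pow(Add(2, A), 2)
Add(Mul(Add(-53, Function('O')(-4, 5)), -3), Function('V')(12)) = Add(Mul(Add(-53, Add(1, Mul(3, -4))), -3), Pow(Add(2, 12), 2)) = Add(Mul(Add(-53, Add(1, -12)), -3), Pow(14, 2)) = Add(Mul(Add(-53, -11), -3), 196) = Add(Mul(-64, -3), 196) = Add(192, 196) = 388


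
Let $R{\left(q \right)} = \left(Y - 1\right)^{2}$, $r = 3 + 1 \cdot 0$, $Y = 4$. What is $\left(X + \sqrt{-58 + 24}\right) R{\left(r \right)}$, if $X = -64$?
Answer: $-576 + 9 i \sqrt{34} \approx -576.0 + 52.479 i$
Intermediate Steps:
$r = 3$ ($r = 3 + 0 = 3$)
$R{\left(q \right)} = 9$ ($R{\left(q \right)} = \left(4 - 1\right)^{2} = 3^{2} = 9$)
$\left(X + \sqrt{-58 + 24}\right) R{\left(r \right)} = \left(-64 + \sqrt{-58 + 24}\right) 9 = \left(-64 + \sqrt{-34}\right) 9 = \left(-64 + i \sqrt{34}\right) 9 = -576 + 9 i \sqrt{34}$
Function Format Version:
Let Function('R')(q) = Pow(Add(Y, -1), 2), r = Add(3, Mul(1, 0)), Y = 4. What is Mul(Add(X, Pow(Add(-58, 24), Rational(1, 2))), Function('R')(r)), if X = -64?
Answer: Add(-576, Mul(9, I, Pow(34, Rational(1, 2)))) ≈ Add(-576.00, Mul(52.479, I))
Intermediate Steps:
r = 3 (r = Add(3, 0) = 3)
Function('R')(q) = 9 (Function('R')(q) = Pow(Add(4, -1), 2) = Pow(3, 2) = 9)
Mul(Add(X, Pow(Add(-58, 24), Rational(1, 2))), Function('R')(r)) = Mul(Add(-64, Pow(Add(-58, 24), Rational(1, 2))), 9) = Mul(Add(-64, Pow(-34, Rational(1, 2))), 9) = Mul(Add(-64, Mul(I, Pow(34, Rational(1, 2)))), 9) = Add(-576, Mul(9, I, Pow(34, Rational(1, 2))))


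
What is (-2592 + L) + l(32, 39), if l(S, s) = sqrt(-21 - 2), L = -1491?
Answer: -4083 + I*sqrt(23) ≈ -4083.0 + 4.7958*I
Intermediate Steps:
l(S, s) = I*sqrt(23) (l(S, s) = sqrt(-23) = I*sqrt(23))
(-2592 + L) + l(32, 39) = (-2592 - 1491) + I*sqrt(23) = -4083 + I*sqrt(23)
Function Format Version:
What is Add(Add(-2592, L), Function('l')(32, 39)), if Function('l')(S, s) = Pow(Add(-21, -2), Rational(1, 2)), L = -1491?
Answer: Add(-4083, Mul(I, Pow(23, Rational(1, 2)))) ≈ Add(-4083.0, Mul(4.7958, I))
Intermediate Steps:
Function('l')(S, s) = Mul(I, Pow(23, Rational(1, 2))) (Function('l')(S, s) = Pow(-23, Rational(1, 2)) = Mul(I, Pow(23, Rational(1, 2))))
Add(Add(-2592, L), Function('l')(32, 39)) = Add(Add(-2592, -1491), Mul(I, Pow(23, Rational(1, 2)))) = Add(-4083, Mul(I, Pow(23, Rational(1, 2))))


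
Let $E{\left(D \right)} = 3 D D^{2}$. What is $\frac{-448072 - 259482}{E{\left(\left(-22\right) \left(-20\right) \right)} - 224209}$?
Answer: $- \frac{707554}{255327791} \approx -0.0027712$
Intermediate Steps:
$E{\left(D \right)} = 3 D^{3}$
$\frac{-448072 - 259482}{E{\left(\left(-22\right) \left(-20\right) \right)} - 224209} = \frac{-448072 - 259482}{3 \left(\left(-22\right) \left(-20\right)\right)^{3} - 224209} = \frac{-448072 - 259482}{3 \cdot 440^{3} - 224209} = - \frac{707554}{3 \cdot 85184000 - 224209} = - \frac{707554}{255552000 - 224209} = - \frac{707554}{255327791}$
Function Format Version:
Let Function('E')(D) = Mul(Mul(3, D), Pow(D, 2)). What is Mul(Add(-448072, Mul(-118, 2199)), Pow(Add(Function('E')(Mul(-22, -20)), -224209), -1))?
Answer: Rational(-707554, 255327791) ≈ -0.0027712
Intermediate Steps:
Function('E')(D) = Mul(3, Pow(D, 3))
Mul(Add(-448072, Mul(-118, 2199)), Pow(Add(Function('E')(Mul(-22, -20)), -224209), -1)) = Mul(Add(-448072, Mul(-118, 2199)), Pow(Add(Mul(3, Pow(Mul(-22, -20), 3)), -224209), -1)) = Mul(Add(-448072, -259482), Pow(Add(Mul(3, Pow(440, 3)), -224209), -1)) = Mul(-707554, Pow(Add(Mul(3, 85184000), -224209), -1)) = Mul(-707554, Pow(Add(255552000, -224209), -1)) = Mul(-707554, Pow(255327791, -1)) = Mul(-707554, Rational(1, 255327791)) = Rational(-707554, 255327791)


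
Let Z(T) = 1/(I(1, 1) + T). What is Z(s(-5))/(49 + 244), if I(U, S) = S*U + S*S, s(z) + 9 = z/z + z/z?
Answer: -1/1465 ≈ -0.00068259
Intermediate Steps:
s(z) = -7 (s(z) = -9 + (z/z + z/z) = -9 + (1 + 1) = -9 + 2 = -7)
I(U, S) = S² + S*U (I(U, S) = S*U + S² = S² + S*U)
Z(T) = 1/(2 + T) (Z(T) = 1/(1*(1 + 1) + T) = 1/(1*2 + T) = 1/(2 + T))
Z(s(-5))/(49 + 244) = 1/((2 - 7)*(49 + 244)) = 1/(-5*293) = -⅕*1/293 = -1/1465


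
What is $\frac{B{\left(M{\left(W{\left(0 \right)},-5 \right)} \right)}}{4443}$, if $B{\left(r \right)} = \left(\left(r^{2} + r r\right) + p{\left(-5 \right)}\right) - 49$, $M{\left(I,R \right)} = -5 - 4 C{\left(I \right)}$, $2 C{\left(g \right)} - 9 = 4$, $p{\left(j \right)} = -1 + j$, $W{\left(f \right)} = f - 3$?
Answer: $\frac{1867}{4443} \approx 0.42021$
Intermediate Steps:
$W{\left(f \right)} = -3 + f$ ($W{\left(f \right)} = f - 3 = -3 + f$)
$C{\left(g \right)} = \frac{13}{2}$ ($C{\left(g \right)} = \frac{9}{2} + \frac{1}{2} \cdot 4 = \frac{9}{2} + 2 = \frac{13}{2}$)
$M{\left(I,R \right)} = -31$ ($M{\left(I,R \right)} = -5 - 26 = -31$)
$B{\left(r \right)} = -55 + 2 r^{2}$ ($B{\left(r \right)} = \left(\left(r^{2} + r r\right) - 6\right) - 49 = \left(\left(r^{2} + r^{2}\right) - 6\right) - 49 = \left(2 r^{2} - 6\right) - 49 = \left(-6 + 2 r^{2}\right) - 49 = -55 + 2 r^{2}$)
$\frac{B{\left(M{\left(W{\left(0 \right)},-5 \right)} \right)}}{4443} = \frac{-55 + 2 \left(-31\right)^{2}}{4443} = \left(-55 + 2 \cdot 961\right) \frac{1}{4443} = \left(-55 + 1922\right) \frac{1}{4443} = 1867 \cdot \frac{1}{4443} = \frac{1867}{4443}$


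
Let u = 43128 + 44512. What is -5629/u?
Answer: -5629/87640 ≈ -0.064229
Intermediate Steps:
u = 87640
-5629/u = -5629/87640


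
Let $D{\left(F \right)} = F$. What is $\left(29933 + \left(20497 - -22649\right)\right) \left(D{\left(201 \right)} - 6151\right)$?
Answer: $-434820050$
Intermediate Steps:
$\left(29933 + \left(20497 - -22649\right)\right) \left(D{\left(201 \right)} - 6151\right) = \left(29933 + \left(20497 - -22649\right)\right) \left(201 - 6151\right) = \left(29933 + \left(20497 + 22649\right)\right) \left(-5950\right) = \left(29933 + 43146\right) \left(-5950\right) = 73079 \left(-5950\right) = -434820050$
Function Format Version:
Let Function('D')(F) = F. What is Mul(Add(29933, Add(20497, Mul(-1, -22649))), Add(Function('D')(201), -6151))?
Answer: -434820050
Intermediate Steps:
Mul(Add(29933, Add(20497, Mul(-1, -22649))), Add(Function('D')(201), -6151)) = Mul(Add(29933, Add(20497, Mul(-1, -22649))), Add(201, -6151)) = Mul(Add(29933, Add(20497, 22649)), -5950) = Mul(Add(29933, 43146), -5950) = Mul(73079, -5950) = -434820050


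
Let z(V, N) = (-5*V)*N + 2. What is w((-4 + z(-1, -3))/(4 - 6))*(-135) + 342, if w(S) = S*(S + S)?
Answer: -38331/2 ≈ -19166.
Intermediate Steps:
z(V, N) = 2 - 5*N*V (z(V, N) = -5*N*V + 2 = 2 - 5*N*V)
w(S) = 2*S² (w(S) = S*(2*S) = 2*S²)
w((-4 + z(-1, -3))/(4 - 6))*(-135) + 342 = (2*((-4 + (2 - 5*(-3)*(-1)))/(4 - 6))²)*(-135) + 342 = (2*((-4 + (2 - 15))/(-2))²)*(-135) + 342 = (2*((-4 - 13)*(-½))²)*(-135) + 342 = (2*(-17*(-½))²)*(-135) + 342 = (2*(17/2)²)*(-135) + 342 = (2*(289/4))*(-135) + 342 = (289/2)*(-135) + 342 = -39015/2 + 342 = -38331/2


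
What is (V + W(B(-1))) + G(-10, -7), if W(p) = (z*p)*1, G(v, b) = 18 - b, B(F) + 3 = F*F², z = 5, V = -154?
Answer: -149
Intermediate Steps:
B(F) = -3 + F³ (B(F) = -3 + F*F² = -3 + F³)
W(p) = 5*p (W(p) = (5*p)*1 = 5*p)
(V + W(B(-1))) + G(-10, -7) = (-154 + 5*(-3 + (-1)³)) + (18 - 1*(-7)) = (-154 + 5*(-3 - 1)) + (18 + 7) = (-154 + 5*(-4)) + 25 = (-154 - 20) + 25 = -174 + 25 = -149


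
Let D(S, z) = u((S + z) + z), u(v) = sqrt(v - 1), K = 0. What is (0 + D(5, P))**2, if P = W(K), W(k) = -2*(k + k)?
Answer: 4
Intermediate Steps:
W(k) = -4*k
P = 0 (P = -4*0 = 0)
u(v) = sqrt(-1 + v)
D(S, z) = sqrt(-1 + S + 2*z) (D(S, z) = sqrt(-1 + ((S + z) + z)) = sqrt(-1 + (S + 2*z)) = sqrt(-1 + S + 2*z))
(0 + D(5, P))**2 = (0 + sqrt(-1 + 5 + 2*0))**2 = (0 + sqrt(-1 + 5 + 0))**2 = (0 + sqrt(4))**2 = (0 + 2)**2 = 2**2 = 4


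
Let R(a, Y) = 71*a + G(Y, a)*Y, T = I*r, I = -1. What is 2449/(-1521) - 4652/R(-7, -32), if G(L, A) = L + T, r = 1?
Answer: -649591/65403 ≈ -9.9321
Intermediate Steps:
T = -1 (T = -1*1 = -1)
G(L, A) = -1 + L (G(L, A) = L - 1 = -1 + L)
R(a, Y) = 71*a + Y*(-1 + Y) (R(a, Y) = 71*a + (-1 + Y)*Y = 71*a + Y*(-1 + Y))
2449/(-1521) - 4652/R(-7, -32) = 2449/(-1521) - 4652/(71*(-7) - 32*(-1 - 32)) = 2449*(-1/1521) - 4652/(-497 - 32*(-33)) = -2449/1521 - 4652/(-497 + 1056) = -2449/1521 - 4652/559 = -649591/65403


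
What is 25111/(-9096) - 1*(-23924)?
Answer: 217587593/9096 ≈ 23921.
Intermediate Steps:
25111/(-9096) - 1*(-23924) = 25111*(-1/9096) + 23924 = -25111/9096 + 23924 = 217587593/9096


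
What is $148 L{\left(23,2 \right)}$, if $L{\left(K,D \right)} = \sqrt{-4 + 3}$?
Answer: $148 i \approx 148.0 i$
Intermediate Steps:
$L{\left(K,D \right)} = i$ ($L{\left(K,D \right)} = \sqrt{-1} = i$)
$148 L{\left(23,2 \right)} = 148 i$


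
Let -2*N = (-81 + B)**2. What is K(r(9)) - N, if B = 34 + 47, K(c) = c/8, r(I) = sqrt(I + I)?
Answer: 3*sqrt(2)/8 ≈ 0.53033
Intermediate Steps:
r(I) = sqrt(2)*sqrt(I) (r(I) = sqrt(2*I) = sqrt(2)*sqrt(I))
K(c) = c/8 (K(c) = c*(1/8) = c/8)
B = 81
N = 0 (N = -(-81 + 81)**2/2 = -1/2*0**2 = -1/2*0 = 0)
K(r(9)) - N = (sqrt(2)*sqrt(9))/8 - 1*0 = (sqrt(2)*3)/8 + 0 = (3*sqrt(2))/8 + 0 = 3*sqrt(2)/8 + 0 = 3*sqrt(2)/8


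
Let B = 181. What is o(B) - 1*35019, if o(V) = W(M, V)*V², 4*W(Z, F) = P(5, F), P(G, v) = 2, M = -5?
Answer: -37277/2 ≈ -18639.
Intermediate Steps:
W(Z, F) = ½ (W(Z, F) = (¼)*2 = ½)
o(V) = V²/2
o(B) - 1*35019 = (½)*181² - 1*35019 = (½)*32761 - 35019 = 32761/2 - 35019 = -37277/2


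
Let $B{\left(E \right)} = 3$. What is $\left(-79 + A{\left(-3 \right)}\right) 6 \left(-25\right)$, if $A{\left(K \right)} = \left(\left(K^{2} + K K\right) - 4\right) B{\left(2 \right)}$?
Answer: $5550$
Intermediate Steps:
$A{\left(K \right)} = -12 + 6 K^{2}$ ($A{\left(K \right)} = \left(\left(K^{2} + K K\right) - 4\right) 3 = \left(\left(K^{2} + K^{2}\right) - 4\right) 3 = \left(2 K^{2} - 4\right) 3 = \left(-4 + 2 K^{2}\right) 3 = -12 + 6 K^{2}$)
$\left(-79 + A{\left(-3 \right)}\right) 6 \left(-25\right) = \left(-79 - \left(12 - 6 \left(-3\right)^{2}\right)\right) 6 \left(-25\right) = \left(-79 + \left(-12 + 6 \cdot 9\right)\right) \left(-150\right) = \left(-79 + \left(-12 + 54\right)\right) \left(-150\right) = \left(-79 + 42\right) \left(-150\right) = \left(-37\right) \left(-150\right) = 5550$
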